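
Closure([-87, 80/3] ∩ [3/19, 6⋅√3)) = [3/19, 6⋅√3]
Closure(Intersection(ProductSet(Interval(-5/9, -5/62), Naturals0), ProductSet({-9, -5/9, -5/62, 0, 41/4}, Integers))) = ProductSet({-5/9, -5/62}, Naturals0)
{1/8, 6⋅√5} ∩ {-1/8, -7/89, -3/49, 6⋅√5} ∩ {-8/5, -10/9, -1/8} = ∅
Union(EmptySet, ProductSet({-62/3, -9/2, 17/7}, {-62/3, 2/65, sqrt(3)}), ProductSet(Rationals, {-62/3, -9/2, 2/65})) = Union(ProductSet({-62/3, -9/2, 17/7}, {-62/3, 2/65, sqrt(3)}), ProductSet(Rationals, {-62/3, -9/2, 2/65}))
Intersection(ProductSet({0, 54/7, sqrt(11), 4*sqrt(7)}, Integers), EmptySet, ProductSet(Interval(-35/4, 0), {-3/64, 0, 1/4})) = EmptySet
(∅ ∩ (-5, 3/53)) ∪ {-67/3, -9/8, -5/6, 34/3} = {-67/3, -9/8, -5/6, 34/3}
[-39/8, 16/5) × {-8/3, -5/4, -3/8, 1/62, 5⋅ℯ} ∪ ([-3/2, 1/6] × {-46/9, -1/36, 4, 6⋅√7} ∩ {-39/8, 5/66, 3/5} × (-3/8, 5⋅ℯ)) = ({5/66} × {-1/36, 4}) ∪ ([-39/8, 16/5) × {-8/3, -5/4, -3/8, 1/62, 5⋅ℯ})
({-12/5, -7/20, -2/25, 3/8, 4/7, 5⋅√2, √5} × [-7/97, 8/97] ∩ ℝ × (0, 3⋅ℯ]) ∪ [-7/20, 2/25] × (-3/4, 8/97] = ([-7/20, 2/25] × (-3/4, 8/97]) ∪ ({-12/5, -7/20, -2/25, 3/8, 4/7, 5⋅√2, √5} × (0, 8/97])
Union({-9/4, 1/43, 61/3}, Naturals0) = Union({-9/4, 1/43, 61/3}, Naturals0)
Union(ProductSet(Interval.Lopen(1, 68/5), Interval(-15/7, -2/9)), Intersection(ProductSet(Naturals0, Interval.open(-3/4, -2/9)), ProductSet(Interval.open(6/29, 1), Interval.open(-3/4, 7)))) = ProductSet(Interval.Lopen(1, 68/5), Interval(-15/7, -2/9))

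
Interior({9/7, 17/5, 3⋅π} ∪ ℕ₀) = ∅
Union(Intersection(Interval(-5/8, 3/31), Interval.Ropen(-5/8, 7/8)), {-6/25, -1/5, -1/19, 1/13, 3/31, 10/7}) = Union({10/7}, Interval(-5/8, 3/31))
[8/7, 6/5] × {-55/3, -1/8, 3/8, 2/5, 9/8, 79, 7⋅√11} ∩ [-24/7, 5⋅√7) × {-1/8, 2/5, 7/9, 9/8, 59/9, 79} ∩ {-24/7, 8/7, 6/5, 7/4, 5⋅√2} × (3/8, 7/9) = {8/7, 6/5} × {2/5}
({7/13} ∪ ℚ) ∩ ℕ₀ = ℕ₀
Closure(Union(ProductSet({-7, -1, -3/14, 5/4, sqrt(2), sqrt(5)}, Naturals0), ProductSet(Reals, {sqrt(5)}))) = Union(ProductSet({-7, -1, -3/14, 5/4, sqrt(2), sqrt(5)}, Naturals0), ProductSet(Reals, {sqrt(5)}))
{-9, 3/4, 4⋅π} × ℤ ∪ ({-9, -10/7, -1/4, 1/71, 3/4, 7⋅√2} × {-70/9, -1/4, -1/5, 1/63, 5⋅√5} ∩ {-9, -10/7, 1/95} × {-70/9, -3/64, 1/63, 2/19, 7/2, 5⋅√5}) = ({-9, 3/4, 4⋅π} × ℤ) ∪ ({-9, -10/7} × {-70/9, 1/63, 5⋅√5})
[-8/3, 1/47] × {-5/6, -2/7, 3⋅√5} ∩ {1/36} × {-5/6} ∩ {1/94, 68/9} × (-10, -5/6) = ∅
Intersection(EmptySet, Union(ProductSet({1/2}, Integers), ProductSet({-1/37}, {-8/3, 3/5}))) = EmptySet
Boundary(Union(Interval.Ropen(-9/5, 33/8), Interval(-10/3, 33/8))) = {-10/3, 33/8}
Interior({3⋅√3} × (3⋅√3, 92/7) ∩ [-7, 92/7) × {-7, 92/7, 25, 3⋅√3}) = ∅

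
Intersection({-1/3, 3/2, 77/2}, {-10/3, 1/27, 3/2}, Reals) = {3/2}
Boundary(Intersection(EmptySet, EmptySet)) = EmptySet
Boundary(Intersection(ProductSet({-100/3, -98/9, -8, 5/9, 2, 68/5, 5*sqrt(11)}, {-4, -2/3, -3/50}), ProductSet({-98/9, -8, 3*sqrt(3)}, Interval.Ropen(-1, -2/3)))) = EmptySet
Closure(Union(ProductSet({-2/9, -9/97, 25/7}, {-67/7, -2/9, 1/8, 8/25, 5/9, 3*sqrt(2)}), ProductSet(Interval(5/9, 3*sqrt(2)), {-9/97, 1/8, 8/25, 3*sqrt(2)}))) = Union(ProductSet({-2/9, -9/97, 25/7}, {-67/7, -2/9, 1/8, 8/25, 5/9, 3*sqrt(2)}), ProductSet(Interval(5/9, 3*sqrt(2)), {-9/97, 1/8, 8/25, 3*sqrt(2)}))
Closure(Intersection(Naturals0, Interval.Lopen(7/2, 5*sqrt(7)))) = Range(4, 14, 1)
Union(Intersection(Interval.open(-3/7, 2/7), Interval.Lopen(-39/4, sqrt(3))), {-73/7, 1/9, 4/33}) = Union({-73/7}, Interval.open(-3/7, 2/7))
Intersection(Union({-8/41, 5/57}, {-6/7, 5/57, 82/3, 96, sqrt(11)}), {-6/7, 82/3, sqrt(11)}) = {-6/7, 82/3, sqrt(11)}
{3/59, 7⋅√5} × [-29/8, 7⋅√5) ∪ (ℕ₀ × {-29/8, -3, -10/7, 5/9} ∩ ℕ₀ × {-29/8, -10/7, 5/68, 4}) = (ℕ₀ × {-29/8, -10/7}) ∪ ({3/59, 7⋅√5} × [-29/8, 7⋅√5))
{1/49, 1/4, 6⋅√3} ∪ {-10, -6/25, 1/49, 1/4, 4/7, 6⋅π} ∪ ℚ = ℚ ∪ {6⋅√3, 6⋅π}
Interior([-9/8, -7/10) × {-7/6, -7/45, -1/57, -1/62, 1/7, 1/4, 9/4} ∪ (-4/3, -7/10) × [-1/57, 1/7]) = (-4/3, -7/10) × (-1/57, 1/7)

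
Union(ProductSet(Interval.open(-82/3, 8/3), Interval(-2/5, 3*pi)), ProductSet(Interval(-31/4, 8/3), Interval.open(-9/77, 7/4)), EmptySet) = Union(ProductSet(Interval.open(-82/3, 8/3), Interval(-2/5, 3*pi)), ProductSet(Interval(-31/4, 8/3), Interval.open(-9/77, 7/4)))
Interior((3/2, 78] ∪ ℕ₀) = (ℕ₀ \ ({3/2} ∪ (ℕ₀ \ (3/2, 78)))) ∪ ({2, 3, …, 78} \ ℕ₀ \ (3/2, 78)) ∪ ((3/2, 78] \ ℕ₀ \ (3/2, 78)) ∪ ({2, 3, …, 78} \ ({3/2} ∪ (ℕ₀ \ (3/2, 78))))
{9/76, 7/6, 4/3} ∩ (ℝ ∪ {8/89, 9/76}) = {9/76, 7/6, 4/3}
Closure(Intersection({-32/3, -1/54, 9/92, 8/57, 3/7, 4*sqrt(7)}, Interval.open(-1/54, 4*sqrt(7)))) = {9/92, 8/57, 3/7}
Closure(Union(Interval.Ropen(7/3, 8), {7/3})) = Interval(7/3, 8)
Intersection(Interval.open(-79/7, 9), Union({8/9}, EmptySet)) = {8/9}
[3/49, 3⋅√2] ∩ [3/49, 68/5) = [3/49, 3⋅√2]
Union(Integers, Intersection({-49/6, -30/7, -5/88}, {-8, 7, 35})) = Integers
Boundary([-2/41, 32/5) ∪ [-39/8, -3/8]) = {-39/8, -3/8, -2/41, 32/5}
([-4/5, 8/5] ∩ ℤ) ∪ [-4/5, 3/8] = [-4/5, 3/8] ∪ {0, 1}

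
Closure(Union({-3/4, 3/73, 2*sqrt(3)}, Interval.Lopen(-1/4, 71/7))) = Union({-3/4}, Interval(-1/4, 71/7))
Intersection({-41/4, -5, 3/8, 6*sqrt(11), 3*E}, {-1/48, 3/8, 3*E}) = {3/8, 3*E}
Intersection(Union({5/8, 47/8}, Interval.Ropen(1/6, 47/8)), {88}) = EmptySet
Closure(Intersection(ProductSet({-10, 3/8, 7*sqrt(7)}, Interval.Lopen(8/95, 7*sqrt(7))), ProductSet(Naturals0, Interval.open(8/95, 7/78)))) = EmptySet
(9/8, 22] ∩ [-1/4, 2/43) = ∅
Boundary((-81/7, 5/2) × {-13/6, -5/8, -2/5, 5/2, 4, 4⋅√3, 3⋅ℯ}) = [-81/7, 5/2] × {-13/6, -5/8, -2/5, 5/2, 4, 4⋅√3, 3⋅ℯ}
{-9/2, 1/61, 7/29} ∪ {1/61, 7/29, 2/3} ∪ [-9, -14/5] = [-9, -14/5] ∪ {1/61, 7/29, 2/3}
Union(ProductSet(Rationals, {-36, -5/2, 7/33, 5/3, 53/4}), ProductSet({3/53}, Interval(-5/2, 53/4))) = Union(ProductSet({3/53}, Interval(-5/2, 53/4)), ProductSet(Rationals, {-36, -5/2, 7/33, 5/3, 53/4}))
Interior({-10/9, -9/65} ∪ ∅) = ∅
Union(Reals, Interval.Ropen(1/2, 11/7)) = Interval(-oo, oo)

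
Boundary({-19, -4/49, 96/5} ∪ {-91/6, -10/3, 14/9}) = {-19, -91/6, -10/3, -4/49, 14/9, 96/5}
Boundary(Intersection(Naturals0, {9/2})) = EmptySet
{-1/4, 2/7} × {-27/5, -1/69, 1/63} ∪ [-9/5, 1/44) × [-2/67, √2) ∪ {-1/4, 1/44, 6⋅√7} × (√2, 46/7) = ({-1/4, 2/7} × {-27/5, -1/69, 1/63}) ∪ ([-9/5, 1/44) × [-2/67, √2)) ∪ ({-1/4, 1/44, 6⋅√7} × (√2, 46/7))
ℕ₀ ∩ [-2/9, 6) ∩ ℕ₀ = {0, 1, …, 5}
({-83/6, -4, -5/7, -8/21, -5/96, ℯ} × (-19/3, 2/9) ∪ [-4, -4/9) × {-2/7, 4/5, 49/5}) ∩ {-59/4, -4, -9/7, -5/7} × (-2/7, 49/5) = ({-4, -9/7, -5/7} × {4/5}) ∪ ({-4, -5/7} × (-2/7, 2/9))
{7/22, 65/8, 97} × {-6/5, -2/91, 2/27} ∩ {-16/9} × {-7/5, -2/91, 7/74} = ∅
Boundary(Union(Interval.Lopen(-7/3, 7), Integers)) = Union(Complement(Integers, Interval.open(-7/3, 7)), {-7/3})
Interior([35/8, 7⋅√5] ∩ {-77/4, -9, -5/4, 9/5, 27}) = ∅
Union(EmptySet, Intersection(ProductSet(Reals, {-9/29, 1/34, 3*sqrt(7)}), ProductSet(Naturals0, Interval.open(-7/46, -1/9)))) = EmptySet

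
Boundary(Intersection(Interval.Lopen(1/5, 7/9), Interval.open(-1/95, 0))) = EmptySet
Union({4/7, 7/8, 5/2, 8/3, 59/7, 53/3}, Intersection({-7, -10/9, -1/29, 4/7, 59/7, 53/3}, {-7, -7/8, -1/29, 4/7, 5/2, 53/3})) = {-7, -1/29, 4/7, 7/8, 5/2, 8/3, 59/7, 53/3}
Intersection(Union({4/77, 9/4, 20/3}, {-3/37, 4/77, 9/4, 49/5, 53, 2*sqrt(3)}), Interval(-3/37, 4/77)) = {-3/37, 4/77}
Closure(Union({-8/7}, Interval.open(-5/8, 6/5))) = Union({-8/7}, Interval(-5/8, 6/5))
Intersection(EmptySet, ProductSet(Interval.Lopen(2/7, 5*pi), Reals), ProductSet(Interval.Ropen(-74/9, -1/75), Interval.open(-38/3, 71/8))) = EmptySet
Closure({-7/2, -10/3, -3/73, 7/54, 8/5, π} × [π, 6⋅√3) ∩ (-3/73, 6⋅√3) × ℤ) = {7/54, 8/5, π} × {4, 5, …, 10}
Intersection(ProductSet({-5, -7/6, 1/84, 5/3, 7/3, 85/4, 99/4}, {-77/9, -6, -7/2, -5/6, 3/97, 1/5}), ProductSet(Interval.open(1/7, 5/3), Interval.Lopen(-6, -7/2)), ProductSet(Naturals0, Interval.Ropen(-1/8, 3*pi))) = EmptySet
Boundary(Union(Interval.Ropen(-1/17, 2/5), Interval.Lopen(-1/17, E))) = {-1/17, E}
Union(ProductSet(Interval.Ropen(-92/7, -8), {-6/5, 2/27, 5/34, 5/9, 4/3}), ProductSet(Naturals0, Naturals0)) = Union(ProductSet(Interval.Ropen(-92/7, -8), {-6/5, 2/27, 5/34, 5/9, 4/3}), ProductSet(Naturals0, Naturals0))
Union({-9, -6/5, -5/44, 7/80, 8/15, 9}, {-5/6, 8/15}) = {-9, -6/5, -5/6, -5/44, 7/80, 8/15, 9}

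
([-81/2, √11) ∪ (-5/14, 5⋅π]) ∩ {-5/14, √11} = {-5/14, √11}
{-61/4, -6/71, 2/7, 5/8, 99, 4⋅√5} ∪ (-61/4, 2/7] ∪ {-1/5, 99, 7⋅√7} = [-61/4, 2/7] ∪ {5/8, 99, 4⋅√5, 7⋅√7}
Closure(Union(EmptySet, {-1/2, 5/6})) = {-1/2, 5/6}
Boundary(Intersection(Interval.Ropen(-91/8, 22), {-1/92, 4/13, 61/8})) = {-1/92, 4/13, 61/8}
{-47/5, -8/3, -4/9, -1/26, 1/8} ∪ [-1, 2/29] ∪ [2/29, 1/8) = {-47/5, -8/3} ∪ [-1, 1/8]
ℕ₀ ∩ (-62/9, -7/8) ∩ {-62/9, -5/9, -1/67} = ∅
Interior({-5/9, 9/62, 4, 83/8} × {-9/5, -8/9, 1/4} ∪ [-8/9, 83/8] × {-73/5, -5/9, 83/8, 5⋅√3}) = ∅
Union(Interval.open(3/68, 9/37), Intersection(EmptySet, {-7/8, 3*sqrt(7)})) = Interval.open(3/68, 9/37)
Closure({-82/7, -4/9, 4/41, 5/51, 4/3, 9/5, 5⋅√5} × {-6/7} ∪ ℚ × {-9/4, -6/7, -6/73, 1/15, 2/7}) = ℝ × {-9/4, -6/7, -6/73, 1/15, 2/7}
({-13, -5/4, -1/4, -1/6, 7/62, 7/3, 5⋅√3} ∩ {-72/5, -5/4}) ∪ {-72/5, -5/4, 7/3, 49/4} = {-72/5, -5/4, 7/3, 49/4}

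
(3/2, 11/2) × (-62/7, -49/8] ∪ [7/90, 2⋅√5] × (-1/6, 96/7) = ((3/2, 11/2) × (-62/7, -49/8]) ∪ ([7/90, 2⋅√5] × (-1/6, 96/7))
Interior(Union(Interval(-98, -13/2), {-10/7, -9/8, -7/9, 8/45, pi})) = Interval.open(-98, -13/2)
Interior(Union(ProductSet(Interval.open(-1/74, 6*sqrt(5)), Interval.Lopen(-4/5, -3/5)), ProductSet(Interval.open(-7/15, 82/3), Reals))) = ProductSet(Interval.open(-7/15, 82/3), Reals)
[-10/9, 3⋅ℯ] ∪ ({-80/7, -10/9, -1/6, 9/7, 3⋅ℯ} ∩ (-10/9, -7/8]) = [-10/9, 3⋅ℯ]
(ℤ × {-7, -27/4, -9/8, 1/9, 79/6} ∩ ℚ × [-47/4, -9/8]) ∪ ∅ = ℤ × {-7, -27/4, -9/8}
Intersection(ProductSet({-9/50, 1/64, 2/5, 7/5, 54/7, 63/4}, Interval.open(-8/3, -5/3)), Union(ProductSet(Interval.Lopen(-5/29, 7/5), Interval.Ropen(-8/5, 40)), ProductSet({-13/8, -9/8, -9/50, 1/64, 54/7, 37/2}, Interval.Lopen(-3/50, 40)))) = EmptySet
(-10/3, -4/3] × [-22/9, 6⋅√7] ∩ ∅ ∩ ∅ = ∅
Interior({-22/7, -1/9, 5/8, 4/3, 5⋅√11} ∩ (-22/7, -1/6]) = ∅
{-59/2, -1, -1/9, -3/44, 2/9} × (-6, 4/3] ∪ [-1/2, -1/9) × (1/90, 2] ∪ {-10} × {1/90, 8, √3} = ({-10} × {1/90, 8, √3}) ∪ ([-1/2, -1/9) × (1/90, 2]) ∪ ({-59/2, -1, -1/9, -3/44, 2/9} × (-6, 4/3])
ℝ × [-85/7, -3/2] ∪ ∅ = ℝ × [-85/7, -3/2]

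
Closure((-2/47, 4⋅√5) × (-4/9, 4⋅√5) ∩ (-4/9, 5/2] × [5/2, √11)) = ({-2/47, 5/2} × [5/2, √11]) ∪ ([-2/47, 5/2] × {5/2, √11}) ∪ ((-2/47, 5/2] × [5/2, √11))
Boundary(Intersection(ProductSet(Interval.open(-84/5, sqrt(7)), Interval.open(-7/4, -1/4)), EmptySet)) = EmptySet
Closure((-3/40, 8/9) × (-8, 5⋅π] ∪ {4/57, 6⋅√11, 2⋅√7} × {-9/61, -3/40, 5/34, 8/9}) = ({-3/40, 8/9} × [-8, 5⋅π]) ∪ ([-3/40, 8/9] × {-8, 5⋅π}) ∪ ((-3/40, 8/9) × (-8, 5⋅π]) ∪ ({4/57, 6⋅√11, 2⋅√7} × {-9/61, -3/40, 5/34, 8/9})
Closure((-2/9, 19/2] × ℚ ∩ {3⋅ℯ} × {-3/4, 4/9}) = {3⋅ℯ} × {-3/4, 4/9}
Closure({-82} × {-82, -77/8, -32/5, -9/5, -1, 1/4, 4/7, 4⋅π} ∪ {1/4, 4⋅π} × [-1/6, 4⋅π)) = ({1/4, 4⋅π} × [-1/6, 4⋅π]) ∪ ({-82} × {-82, -77/8, -32/5, -9/5, -1, 1/4, 4/7, 4⋅π})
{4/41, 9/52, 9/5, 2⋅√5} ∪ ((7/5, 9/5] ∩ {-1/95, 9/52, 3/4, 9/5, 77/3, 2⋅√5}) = {4/41, 9/52, 9/5, 2⋅√5}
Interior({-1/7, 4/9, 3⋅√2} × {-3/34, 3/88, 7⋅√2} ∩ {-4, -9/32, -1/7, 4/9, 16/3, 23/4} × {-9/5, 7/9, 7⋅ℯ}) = ∅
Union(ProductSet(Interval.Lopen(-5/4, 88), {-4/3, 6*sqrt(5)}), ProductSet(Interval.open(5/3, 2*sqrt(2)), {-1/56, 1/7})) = Union(ProductSet(Interval.Lopen(-5/4, 88), {-4/3, 6*sqrt(5)}), ProductSet(Interval.open(5/3, 2*sqrt(2)), {-1/56, 1/7}))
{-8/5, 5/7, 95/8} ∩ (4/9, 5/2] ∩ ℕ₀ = ∅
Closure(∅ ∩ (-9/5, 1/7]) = ∅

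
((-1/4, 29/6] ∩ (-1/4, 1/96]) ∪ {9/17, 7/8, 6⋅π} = (-1/4, 1/96] ∪ {9/17, 7/8, 6⋅π}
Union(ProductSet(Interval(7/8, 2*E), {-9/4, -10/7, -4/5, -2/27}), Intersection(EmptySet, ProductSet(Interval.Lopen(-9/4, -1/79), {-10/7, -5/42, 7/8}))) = ProductSet(Interval(7/8, 2*E), {-9/4, -10/7, -4/5, -2/27})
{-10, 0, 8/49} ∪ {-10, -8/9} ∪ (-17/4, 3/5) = {-10} ∪ (-17/4, 3/5)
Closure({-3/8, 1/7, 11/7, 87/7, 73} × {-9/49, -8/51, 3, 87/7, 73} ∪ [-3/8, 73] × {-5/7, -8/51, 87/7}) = ([-3/8, 73] × {-5/7, -8/51, 87/7}) ∪ ({-3/8, 1/7, 11/7, 87/7, 73} × {-9/49, -8/51, 3, 87/7, 73})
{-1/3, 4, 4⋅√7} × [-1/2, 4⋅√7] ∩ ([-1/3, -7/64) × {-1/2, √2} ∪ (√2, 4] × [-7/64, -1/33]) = ({-1/3} × {-1/2, √2}) ∪ ({4} × [-7/64, -1/33])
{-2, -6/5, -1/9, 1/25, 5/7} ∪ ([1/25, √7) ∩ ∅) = {-2, -6/5, -1/9, 1/25, 5/7}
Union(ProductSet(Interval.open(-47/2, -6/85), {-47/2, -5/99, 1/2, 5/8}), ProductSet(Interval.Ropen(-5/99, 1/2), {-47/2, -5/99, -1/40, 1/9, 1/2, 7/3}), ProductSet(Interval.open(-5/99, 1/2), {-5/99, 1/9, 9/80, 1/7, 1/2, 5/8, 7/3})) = Union(ProductSet(Interval.open(-47/2, -6/85), {-47/2, -5/99, 1/2, 5/8}), ProductSet(Interval.Ropen(-5/99, 1/2), {-47/2, -5/99, -1/40, 1/9, 1/2, 7/3}), ProductSet(Interval.open(-5/99, 1/2), {-5/99, 1/9, 9/80, 1/7, 1/2, 5/8, 7/3}))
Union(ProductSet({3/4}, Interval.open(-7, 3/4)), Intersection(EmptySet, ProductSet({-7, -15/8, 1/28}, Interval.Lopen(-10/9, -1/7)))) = ProductSet({3/4}, Interval.open(-7, 3/4))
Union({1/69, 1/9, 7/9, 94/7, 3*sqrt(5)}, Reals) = Reals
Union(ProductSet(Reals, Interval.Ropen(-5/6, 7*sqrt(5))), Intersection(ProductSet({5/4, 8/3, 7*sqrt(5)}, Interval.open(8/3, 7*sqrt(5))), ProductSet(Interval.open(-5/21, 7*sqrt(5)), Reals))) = ProductSet(Reals, Interval.Ropen(-5/6, 7*sqrt(5)))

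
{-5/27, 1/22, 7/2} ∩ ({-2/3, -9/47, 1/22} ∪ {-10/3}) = {1/22}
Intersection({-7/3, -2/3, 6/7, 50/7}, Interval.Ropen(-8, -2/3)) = {-7/3}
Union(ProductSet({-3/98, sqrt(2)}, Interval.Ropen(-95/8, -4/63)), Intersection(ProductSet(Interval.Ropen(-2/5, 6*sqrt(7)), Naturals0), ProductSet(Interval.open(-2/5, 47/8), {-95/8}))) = ProductSet({-3/98, sqrt(2)}, Interval.Ropen(-95/8, -4/63))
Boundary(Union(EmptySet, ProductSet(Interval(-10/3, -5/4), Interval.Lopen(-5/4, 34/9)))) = Union(ProductSet({-10/3, -5/4}, Interval(-5/4, 34/9)), ProductSet(Interval(-10/3, -5/4), {-5/4, 34/9}))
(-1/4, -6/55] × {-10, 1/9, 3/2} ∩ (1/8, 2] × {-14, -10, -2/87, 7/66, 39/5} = ∅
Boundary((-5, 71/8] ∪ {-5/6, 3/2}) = {-5, 71/8}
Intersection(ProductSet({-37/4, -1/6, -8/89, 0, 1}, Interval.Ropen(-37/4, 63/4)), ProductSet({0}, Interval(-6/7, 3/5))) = ProductSet({0}, Interval(-6/7, 3/5))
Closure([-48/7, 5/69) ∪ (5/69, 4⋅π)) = [-48/7, 4⋅π]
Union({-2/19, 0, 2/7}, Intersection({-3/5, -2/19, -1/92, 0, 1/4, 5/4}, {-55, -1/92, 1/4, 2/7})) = {-2/19, -1/92, 0, 1/4, 2/7}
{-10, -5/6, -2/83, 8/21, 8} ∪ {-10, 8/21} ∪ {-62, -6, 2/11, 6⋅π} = {-62, -10, -6, -5/6, -2/83, 2/11, 8/21, 8, 6⋅π}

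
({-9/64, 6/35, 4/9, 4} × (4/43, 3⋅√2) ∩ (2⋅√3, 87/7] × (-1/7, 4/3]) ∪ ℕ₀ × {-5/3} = (ℕ₀ × {-5/3}) ∪ ({4} × (4/43, 4/3])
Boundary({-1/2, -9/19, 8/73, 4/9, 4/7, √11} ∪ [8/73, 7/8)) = {-1/2, -9/19, 8/73, 7/8, √11}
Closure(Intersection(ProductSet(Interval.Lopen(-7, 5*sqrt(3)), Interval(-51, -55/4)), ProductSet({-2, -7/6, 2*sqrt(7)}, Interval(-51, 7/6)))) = ProductSet({-2, -7/6, 2*sqrt(7)}, Interval(-51, -55/4))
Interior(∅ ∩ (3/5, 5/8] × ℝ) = ∅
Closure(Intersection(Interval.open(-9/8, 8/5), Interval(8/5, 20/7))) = EmptySet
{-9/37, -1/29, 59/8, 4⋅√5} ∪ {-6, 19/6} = {-6, -9/37, -1/29, 19/6, 59/8, 4⋅√5}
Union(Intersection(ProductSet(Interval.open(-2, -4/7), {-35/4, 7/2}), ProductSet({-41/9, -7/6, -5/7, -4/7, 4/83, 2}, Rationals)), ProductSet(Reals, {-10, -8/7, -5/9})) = Union(ProductSet({-7/6, -5/7}, {-35/4, 7/2}), ProductSet(Reals, {-10, -8/7, -5/9}))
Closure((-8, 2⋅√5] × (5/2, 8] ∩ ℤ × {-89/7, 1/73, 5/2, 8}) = {-7, -6, …, 4} × {8}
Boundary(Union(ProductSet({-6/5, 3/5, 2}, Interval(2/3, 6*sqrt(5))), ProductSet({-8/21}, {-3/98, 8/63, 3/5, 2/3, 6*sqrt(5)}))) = Union(ProductSet({-8/21}, {-3/98, 8/63, 3/5, 2/3, 6*sqrt(5)}), ProductSet({-6/5, 3/5, 2}, Interval(2/3, 6*sqrt(5))))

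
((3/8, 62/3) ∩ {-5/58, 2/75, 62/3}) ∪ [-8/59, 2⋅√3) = [-8/59, 2⋅√3)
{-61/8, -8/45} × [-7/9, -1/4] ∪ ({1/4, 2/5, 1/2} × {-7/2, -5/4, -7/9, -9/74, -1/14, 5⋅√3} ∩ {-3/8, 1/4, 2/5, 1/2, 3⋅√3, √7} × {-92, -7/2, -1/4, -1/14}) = ({1/4, 2/5, 1/2} × {-7/2, -1/14}) ∪ ({-61/8, -8/45} × [-7/9, -1/4])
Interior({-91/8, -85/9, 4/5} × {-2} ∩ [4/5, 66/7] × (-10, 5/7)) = ∅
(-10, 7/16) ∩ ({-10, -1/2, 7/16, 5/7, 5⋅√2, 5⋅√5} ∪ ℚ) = ℚ ∩ (-10, 7/16)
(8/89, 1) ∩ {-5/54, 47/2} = ∅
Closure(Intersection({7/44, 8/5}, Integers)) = EmptySet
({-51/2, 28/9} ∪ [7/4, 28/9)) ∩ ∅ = ∅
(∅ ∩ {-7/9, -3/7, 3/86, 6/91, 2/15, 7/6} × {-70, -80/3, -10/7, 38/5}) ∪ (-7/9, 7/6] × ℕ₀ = (-7/9, 7/6] × ℕ₀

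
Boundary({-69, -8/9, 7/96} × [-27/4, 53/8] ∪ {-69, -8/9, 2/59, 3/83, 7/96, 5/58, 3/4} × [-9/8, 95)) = ({-69, -8/9, 7/96} × [-27/4, 53/8]) ∪ ({-69, -8/9, 2/59, 3/83, 7/96, 5/58, 3/4} × [-9/8, 95])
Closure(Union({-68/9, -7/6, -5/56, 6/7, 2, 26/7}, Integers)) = Union({-68/9, -7/6, -5/56, 6/7, 26/7}, Integers)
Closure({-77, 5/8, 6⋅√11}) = {-77, 5/8, 6⋅√11}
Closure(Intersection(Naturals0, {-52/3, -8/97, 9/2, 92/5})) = EmptySet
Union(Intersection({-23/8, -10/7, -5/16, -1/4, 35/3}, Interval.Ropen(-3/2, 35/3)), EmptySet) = {-10/7, -5/16, -1/4}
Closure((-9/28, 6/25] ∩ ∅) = ∅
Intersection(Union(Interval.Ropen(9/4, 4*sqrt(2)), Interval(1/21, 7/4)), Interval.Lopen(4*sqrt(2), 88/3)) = EmptySet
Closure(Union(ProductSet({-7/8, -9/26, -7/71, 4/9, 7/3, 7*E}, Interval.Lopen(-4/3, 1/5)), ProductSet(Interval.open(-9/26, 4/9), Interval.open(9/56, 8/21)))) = Union(ProductSet({-9/26, 4/9}, Interval(9/56, 8/21)), ProductSet({-7/8, -9/26, -7/71, 4/9, 7/3, 7*E}, Interval(-4/3, 1/5)), ProductSet(Interval(-9/26, 4/9), {9/56, 8/21}), ProductSet(Interval.open(-9/26, 4/9), Interval.open(9/56, 8/21)))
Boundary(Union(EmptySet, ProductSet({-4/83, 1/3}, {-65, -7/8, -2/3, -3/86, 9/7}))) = ProductSet({-4/83, 1/3}, {-65, -7/8, -2/3, -3/86, 9/7})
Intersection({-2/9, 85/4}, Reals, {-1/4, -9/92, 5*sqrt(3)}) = EmptySet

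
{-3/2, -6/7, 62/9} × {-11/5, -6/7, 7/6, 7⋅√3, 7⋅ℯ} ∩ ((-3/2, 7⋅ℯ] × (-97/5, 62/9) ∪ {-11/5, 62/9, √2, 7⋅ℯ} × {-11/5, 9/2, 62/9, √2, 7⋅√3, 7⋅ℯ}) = ({-6/7, 62/9} × {-11/5, -6/7, 7/6}) ∪ ({62/9} × {-11/5, 7⋅√3, 7⋅ℯ})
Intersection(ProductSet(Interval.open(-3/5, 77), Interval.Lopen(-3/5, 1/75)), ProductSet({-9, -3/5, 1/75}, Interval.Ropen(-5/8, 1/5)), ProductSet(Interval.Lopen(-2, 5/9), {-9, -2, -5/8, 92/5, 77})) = EmptySet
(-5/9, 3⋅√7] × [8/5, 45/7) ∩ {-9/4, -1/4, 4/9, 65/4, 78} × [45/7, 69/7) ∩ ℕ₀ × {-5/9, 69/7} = ∅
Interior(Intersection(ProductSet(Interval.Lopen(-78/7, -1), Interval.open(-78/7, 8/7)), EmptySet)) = EmptySet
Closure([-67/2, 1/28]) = [-67/2, 1/28]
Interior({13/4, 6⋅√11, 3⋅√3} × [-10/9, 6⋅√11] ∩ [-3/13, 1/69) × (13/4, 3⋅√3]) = ∅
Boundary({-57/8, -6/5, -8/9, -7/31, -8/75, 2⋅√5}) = {-57/8, -6/5, -8/9, -7/31, -8/75, 2⋅√5}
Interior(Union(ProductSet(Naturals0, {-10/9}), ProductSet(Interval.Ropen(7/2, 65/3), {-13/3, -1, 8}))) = EmptySet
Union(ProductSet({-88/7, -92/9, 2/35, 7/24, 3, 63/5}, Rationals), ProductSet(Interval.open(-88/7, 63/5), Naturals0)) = Union(ProductSet({-88/7, -92/9, 2/35, 7/24, 3, 63/5}, Rationals), ProductSet(Interval.open(-88/7, 63/5), Naturals0))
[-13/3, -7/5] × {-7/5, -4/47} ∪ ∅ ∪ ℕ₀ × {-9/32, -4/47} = (ℕ₀ × {-9/32, -4/47}) ∪ ([-13/3, -7/5] × {-7/5, -4/47})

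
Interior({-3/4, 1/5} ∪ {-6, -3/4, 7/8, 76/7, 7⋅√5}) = ∅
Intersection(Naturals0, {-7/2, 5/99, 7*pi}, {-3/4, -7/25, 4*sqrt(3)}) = EmptySet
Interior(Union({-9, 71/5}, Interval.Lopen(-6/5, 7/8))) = Interval.open(-6/5, 7/8)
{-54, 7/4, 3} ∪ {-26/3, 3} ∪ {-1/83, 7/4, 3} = {-54, -26/3, -1/83, 7/4, 3}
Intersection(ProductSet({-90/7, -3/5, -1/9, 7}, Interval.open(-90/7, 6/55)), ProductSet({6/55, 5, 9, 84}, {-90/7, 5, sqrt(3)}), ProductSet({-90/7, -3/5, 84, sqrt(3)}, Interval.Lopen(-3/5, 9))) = EmptySet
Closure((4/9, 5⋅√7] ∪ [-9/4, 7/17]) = [-9/4, 7/17] ∪ [4/9, 5⋅√7]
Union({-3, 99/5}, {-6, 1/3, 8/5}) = {-6, -3, 1/3, 8/5, 99/5}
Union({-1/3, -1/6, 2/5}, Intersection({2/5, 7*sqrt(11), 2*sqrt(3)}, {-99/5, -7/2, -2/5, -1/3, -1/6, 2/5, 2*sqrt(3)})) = {-1/3, -1/6, 2/5, 2*sqrt(3)}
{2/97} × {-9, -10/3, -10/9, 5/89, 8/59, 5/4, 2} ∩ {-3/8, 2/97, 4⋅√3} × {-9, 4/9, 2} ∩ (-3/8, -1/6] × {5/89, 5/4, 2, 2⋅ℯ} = ∅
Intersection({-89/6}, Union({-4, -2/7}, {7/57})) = EmptySet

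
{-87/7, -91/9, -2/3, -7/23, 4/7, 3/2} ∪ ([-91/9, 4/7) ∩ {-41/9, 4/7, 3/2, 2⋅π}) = {-87/7, -91/9, -41/9, -2/3, -7/23, 4/7, 3/2}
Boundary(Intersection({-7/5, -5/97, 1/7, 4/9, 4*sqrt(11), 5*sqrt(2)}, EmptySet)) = EmptySet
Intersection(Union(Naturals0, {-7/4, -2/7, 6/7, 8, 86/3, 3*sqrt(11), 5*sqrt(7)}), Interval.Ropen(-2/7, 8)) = Union({-2/7, 6/7}, Range(0, 8, 1))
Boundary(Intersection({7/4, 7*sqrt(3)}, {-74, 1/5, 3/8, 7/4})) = {7/4}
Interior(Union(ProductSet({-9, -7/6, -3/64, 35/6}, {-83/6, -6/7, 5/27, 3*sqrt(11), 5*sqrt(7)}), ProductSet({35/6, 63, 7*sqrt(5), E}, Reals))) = EmptySet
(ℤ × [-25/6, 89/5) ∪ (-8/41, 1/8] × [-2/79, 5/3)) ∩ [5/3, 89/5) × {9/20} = {2, 3, …, 17} × {9/20}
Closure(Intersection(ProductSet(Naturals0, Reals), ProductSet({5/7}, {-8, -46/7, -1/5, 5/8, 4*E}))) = EmptySet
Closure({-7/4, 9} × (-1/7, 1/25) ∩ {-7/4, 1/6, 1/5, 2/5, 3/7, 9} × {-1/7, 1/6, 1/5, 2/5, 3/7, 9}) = ∅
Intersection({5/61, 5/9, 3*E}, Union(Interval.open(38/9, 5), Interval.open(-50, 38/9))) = {5/61, 5/9}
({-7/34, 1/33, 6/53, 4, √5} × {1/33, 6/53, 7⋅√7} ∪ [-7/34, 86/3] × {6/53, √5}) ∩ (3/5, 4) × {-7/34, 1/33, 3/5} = {√5} × {1/33}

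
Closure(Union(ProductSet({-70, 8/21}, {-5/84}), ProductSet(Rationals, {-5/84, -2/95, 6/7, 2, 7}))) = ProductSet(Reals, {-5/84, -2/95, 6/7, 2, 7})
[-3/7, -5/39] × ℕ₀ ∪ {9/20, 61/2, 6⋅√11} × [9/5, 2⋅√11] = ([-3/7, -5/39] × ℕ₀) ∪ ({9/20, 61/2, 6⋅√11} × [9/5, 2⋅√11])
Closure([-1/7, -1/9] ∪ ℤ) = ℤ ∪ [-1/7, -1/9]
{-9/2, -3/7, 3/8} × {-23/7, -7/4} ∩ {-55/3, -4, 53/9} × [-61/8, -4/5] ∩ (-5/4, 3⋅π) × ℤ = ∅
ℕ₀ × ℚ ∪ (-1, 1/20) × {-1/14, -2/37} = (ℕ₀ × ℚ) ∪ ((-1, 1/20) × {-1/14, -2/37})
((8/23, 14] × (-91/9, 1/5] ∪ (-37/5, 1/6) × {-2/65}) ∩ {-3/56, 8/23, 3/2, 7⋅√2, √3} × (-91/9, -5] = {3/2, 7⋅√2, √3} × (-91/9, -5]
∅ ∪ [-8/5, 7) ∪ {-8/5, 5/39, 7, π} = [-8/5, 7]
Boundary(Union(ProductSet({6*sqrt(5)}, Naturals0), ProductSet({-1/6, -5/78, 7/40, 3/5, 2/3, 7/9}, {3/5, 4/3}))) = Union(ProductSet({6*sqrt(5)}, Naturals0), ProductSet({-1/6, -5/78, 7/40, 3/5, 2/3, 7/9}, {3/5, 4/3}))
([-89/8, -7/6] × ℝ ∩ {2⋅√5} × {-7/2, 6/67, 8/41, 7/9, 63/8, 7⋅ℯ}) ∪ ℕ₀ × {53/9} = ℕ₀ × {53/9}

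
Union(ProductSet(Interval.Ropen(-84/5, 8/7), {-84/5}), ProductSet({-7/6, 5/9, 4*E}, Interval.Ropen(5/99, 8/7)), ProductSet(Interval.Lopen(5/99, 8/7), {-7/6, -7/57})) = Union(ProductSet({-7/6, 5/9, 4*E}, Interval.Ropen(5/99, 8/7)), ProductSet(Interval.Ropen(-84/5, 8/7), {-84/5}), ProductSet(Interval.Lopen(5/99, 8/7), {-7/6, -7/57}))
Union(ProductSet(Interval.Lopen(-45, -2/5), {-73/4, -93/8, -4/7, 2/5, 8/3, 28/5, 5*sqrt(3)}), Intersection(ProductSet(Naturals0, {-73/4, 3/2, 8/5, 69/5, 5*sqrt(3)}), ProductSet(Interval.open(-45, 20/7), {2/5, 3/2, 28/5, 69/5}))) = Union(ProductSet(Interval.Lopen(-45, -2/5), {-73/4, -93/8, -4/7, 2/5, 8/3, 28/5, 5*sqrt(3)}), ProductSet(Range(0, 3, 1), {3/2, 69/5}))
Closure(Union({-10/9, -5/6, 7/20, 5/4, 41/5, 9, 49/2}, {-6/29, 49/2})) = {-10/9, -5/6, -6/29, 7/20, 5/4, 41/5, 9, 49/2}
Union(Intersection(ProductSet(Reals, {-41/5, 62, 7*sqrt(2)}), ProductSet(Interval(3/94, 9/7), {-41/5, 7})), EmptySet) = ProductSet(Interval(3/94, 9/7), {-41/5})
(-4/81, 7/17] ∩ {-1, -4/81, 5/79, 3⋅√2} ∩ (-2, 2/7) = {5/79}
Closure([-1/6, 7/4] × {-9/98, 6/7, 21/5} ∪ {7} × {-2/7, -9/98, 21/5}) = ({7} × {-2/7, -9/98, 21/5}) ∪ ([-1/6, 7/4] × {-9/98, 6/7, 21/5})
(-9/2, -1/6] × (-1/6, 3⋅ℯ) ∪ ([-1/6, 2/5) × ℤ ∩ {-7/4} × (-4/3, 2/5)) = (-9/2, -1/6] × (-1/6, 3⋅ℯ)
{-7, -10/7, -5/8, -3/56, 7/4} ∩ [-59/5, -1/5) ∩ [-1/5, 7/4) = ∅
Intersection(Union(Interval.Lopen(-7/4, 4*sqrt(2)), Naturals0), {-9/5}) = EmptySet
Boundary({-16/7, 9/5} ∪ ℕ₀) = {-16/7, 9/5} ∪ ℕ₀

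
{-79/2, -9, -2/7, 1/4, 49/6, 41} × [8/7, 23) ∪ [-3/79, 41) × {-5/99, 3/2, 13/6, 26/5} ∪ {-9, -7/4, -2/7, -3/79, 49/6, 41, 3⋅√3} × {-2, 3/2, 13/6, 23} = ([-3/79, 41) × {-5/99, 3/2, 13/6, 26/5}) ∪ ({-79/2, -9, -2/7, 1/4, 49/6, 41} × [8/7, 23)) ∪ ({-9, -7/4, -2/7, -3/79, 49/6, 41, 3⋅√3} × {-2, 3/2, 13/6, 23})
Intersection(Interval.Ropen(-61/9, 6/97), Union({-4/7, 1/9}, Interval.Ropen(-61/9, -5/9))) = Interval.Ropen(-61/9, -5/9)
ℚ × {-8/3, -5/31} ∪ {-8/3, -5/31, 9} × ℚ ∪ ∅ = (ℚ × {-8/3, -5/31}) ∪ ({-8/3, -5/31, 9} × ℚ)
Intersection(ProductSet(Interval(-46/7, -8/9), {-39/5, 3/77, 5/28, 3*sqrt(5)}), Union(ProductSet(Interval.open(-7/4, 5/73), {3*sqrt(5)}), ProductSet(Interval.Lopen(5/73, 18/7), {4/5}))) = ProductSet(Interval.Lopen(-7/4, -8/9), {3*sqrt(5)})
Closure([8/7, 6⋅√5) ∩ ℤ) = {2, 3, …, 13}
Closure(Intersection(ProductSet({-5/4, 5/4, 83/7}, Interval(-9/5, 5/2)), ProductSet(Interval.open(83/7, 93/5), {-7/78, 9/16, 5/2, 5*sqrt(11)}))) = EmptySet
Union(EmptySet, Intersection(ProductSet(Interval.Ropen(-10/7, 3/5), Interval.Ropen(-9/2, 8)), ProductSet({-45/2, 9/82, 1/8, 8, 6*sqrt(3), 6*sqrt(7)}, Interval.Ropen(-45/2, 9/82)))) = ProductSet({9/82, 1/8}, Interval.Ropen(-9/2, 9/82))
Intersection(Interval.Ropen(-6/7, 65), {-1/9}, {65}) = EmptySet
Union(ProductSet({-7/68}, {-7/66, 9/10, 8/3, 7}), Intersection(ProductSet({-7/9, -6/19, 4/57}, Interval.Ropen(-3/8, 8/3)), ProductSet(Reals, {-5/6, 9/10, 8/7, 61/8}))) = Union(ProductSet({-7/68}, {-7/66, 9/10, 8/3, 7}), ProductSet({-7/9, -6/19, 4/57}, {9/10, 8/7}))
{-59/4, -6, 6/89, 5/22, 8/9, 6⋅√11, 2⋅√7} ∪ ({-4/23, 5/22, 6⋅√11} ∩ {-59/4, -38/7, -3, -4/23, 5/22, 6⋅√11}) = {-59/4, -6, -4/23, 6/89, 5/22, 8/9, 6⋅√11, 2⋅√7}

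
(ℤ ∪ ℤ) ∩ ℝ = ℤ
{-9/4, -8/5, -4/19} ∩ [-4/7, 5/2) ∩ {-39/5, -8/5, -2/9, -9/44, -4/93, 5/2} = ∅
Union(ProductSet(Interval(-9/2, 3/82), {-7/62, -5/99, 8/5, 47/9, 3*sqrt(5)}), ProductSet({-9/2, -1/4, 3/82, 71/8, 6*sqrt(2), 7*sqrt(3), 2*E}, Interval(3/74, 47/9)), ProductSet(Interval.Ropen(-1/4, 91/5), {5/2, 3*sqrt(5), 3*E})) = Union(ProductSet({-9/2, -1/4, 3/82, 71/8, 6*sqrt(2), 7*sqrt(3), 2*E}, Interval(3/74, 47/9)), ProductSet(Interval(-9/2, 3/82), {-7/62, -5/99, 8/5, 47/9, 3*sqrt(5)}), ProductSet(Interval.Ropen(-1/4, 91/5), {5/2, 3*sqrt(5), 3*E}))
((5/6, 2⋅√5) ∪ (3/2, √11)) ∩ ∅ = ∅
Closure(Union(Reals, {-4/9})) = Reals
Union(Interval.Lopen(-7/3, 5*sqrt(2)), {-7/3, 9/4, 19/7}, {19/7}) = Interval(-7/3, 5*sqrt(2))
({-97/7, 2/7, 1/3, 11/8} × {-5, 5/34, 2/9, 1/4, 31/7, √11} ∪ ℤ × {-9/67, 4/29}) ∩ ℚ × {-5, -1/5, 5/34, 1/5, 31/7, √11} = {-97/7, 2/7, 1/3, 11/8} × {-5, 5/34, 31/7, √11}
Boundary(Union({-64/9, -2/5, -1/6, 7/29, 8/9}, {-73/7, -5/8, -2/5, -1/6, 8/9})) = {-73/7, -64/9, -5/8, -2/5, -1/6, 7/29, 8/9}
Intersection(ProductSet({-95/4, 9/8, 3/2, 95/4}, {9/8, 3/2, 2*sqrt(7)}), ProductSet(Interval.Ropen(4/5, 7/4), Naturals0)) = EmptySet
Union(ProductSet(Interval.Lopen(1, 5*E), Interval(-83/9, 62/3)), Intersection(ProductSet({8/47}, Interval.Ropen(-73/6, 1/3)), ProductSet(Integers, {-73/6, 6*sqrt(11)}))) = ProductSet(Interval.Lopen(1, 5*E), Interval(-83/9, 62/3))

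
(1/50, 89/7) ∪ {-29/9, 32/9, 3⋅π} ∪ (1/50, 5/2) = {-29/9} ∪ (1/50, 89/7)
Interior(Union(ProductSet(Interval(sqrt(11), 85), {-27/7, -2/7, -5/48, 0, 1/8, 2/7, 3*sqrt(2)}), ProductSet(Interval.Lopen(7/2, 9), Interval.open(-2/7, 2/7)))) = ProductSet(Interval.open(7/2, 9), Interval.open(-2/7, 2/7))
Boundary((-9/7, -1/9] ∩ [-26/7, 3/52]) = {-9/7, -1/9}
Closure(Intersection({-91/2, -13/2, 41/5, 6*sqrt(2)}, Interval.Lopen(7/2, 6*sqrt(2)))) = {41/5, 6*sqrt(2)}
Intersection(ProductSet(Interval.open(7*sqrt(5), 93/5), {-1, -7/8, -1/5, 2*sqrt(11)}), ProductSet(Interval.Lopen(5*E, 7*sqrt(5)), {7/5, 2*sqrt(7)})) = EmptySet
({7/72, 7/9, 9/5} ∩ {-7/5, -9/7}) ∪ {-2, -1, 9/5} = {-2, -1, 9/5}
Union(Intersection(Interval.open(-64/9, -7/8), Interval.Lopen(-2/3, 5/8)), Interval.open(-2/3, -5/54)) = Interval.open(-2/3, -5/54)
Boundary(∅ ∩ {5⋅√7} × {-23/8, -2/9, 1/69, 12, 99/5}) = ∅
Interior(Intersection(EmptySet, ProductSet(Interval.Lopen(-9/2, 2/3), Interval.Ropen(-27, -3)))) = EmptySet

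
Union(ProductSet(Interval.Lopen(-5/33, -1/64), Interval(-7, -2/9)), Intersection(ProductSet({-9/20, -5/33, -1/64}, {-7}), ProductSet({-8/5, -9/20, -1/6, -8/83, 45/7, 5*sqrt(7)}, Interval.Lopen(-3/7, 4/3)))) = ProductSet(Interval.Lopen(-5/33, -1/64), Interval(-7, -2/9))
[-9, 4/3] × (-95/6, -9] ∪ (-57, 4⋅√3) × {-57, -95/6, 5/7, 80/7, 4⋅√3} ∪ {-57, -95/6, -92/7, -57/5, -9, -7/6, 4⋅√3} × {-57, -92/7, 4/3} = ([-9, 4/3] × (-95/6, -9]) ∪ ({-57, -95/6, -92/7, -57/5, -9, -7/6, 4⋅√3} × {-57, -92/7, 4/3}) ∪ ((-57, 4⋅√3) × {-57, -95/6, 5/7, 80/7, 4⋅√3})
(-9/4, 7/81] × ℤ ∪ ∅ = (-9/4, 7/81] × ℤ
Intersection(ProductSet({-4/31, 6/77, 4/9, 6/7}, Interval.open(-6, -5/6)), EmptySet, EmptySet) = EmptySet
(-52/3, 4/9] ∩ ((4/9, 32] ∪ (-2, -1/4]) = (-2, -1/4]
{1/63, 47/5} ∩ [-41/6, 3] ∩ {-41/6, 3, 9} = ∅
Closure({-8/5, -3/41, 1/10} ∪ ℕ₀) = {-8/5, -3/41, 1/10} ∪ ℕ₀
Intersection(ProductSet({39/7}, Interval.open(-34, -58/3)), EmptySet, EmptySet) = EmptySet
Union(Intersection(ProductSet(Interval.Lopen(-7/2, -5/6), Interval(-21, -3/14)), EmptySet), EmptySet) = EmptySet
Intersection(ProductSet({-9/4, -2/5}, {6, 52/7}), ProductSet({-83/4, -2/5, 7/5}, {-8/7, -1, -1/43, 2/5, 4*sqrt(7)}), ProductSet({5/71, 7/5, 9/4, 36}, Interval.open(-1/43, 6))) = EmptySet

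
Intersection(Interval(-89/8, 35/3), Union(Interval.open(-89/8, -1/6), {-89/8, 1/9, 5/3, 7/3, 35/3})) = Union({1/9, 5/3, 7/3, 35/3}, Interval.Ropen(-89/8, -1/6))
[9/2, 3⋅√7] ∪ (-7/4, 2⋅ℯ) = (-7/4, 3⋅√7]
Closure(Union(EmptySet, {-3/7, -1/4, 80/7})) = {-3/7, -1/4, 80/7}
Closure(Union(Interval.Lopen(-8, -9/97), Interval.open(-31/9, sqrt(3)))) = Interval(-8, sqrt(3))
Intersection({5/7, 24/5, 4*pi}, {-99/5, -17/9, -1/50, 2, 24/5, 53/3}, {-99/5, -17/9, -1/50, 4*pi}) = EmptySet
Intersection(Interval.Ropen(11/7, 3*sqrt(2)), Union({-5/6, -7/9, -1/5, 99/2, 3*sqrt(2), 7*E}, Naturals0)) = Range(2, 5, 1)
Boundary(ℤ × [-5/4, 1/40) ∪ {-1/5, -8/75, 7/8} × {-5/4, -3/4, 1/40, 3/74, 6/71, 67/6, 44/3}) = (ℤ × [-5/4, 1/40]) ∪ ({-1/5, -8/75, 7/8} × {-5/4, -3/4, 1/40, 3/74, 6/71, 67/6, 44/3})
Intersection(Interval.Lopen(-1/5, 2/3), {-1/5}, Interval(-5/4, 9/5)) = EmptySet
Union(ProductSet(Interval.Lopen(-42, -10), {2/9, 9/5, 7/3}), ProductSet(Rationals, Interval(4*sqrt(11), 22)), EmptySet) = Union(ProductSet(Interval.Lopen(-42, -10), {2/9, 9/5, 7/3}), ProductSet(Rationals, Interval(4*sqrt(11), 22)))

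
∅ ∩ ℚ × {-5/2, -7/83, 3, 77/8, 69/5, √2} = ∅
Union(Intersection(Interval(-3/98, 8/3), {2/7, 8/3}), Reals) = Reals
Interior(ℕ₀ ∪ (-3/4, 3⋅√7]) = ({0, 1, …, 7} \ ℕ₀ \ (-3/4, 3⋅√7)) ∪ ((-3/4, 3⋅√7) \ ℕ₀ \ (-3/4, 3⋅√7)) ∪ (ℕ₀ \ ({-3/4, 3⋅√7} ∪ (ℕ₀ \ (-3/4, 3⋅√7)))) ∪ ({0, 1, …, 7} \ ({-3/4, 3⋅√7} ∪ (ℕ₀ \ (-3/4, 3⋅√7))))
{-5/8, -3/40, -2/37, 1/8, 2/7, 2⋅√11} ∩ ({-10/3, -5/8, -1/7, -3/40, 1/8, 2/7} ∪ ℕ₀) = {-5/8, -3/40, 1/8, 2/7}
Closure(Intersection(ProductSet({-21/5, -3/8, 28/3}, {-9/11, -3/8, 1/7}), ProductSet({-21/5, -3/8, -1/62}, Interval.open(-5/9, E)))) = ProductSet({-21/5, -3/8}, {-3/8, 1/7})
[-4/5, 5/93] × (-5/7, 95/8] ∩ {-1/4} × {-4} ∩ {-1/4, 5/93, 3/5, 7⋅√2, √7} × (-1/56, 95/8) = ∅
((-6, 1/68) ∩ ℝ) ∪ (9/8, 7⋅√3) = (-6, 1/68) ∪ (9/8, 7⋅√3)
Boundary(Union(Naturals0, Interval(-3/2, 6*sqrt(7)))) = Union(Complement(Naturals0, Interval.open(-3/2, 6*sqrt(7))), {-3/2, 6*sqrt(7)})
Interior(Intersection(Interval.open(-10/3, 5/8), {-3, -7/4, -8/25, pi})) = EmptySet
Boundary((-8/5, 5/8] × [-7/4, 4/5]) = ({-8/5, 5/8} × [-7/4, 4/5]) ∪ ([-8/5, 5/8] × {-7/4, 4/5})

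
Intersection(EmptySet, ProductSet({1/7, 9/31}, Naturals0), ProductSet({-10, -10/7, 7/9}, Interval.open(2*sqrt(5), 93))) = EmptySet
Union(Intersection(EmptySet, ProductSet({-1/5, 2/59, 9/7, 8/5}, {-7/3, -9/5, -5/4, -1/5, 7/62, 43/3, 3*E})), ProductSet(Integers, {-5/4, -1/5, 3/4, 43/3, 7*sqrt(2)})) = ProductSet(Integers, {-5/4, -1/5, 3/4, 43/3, 7*sqrt(2)})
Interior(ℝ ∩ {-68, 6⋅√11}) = ∅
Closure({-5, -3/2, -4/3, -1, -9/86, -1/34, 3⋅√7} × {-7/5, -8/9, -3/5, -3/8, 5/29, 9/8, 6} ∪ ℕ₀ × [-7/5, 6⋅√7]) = (ℕ₀ × [-7/5, 6⋅√7]) ∪ ({-5, -3/2, -4/3, -1, -9/86, -1/34, 3⋅√7} × {-7/5, -8/9, -3/5, -3/8, 5/29, 9/8, 6})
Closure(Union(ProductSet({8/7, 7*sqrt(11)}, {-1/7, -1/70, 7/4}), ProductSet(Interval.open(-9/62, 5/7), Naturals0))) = Union(ProductSet({8/7, 7*sqrt(11)}, {-1/7, -1/70, 7/4}), ProductSet(Interval(-9/62, 5/7), Naturals0))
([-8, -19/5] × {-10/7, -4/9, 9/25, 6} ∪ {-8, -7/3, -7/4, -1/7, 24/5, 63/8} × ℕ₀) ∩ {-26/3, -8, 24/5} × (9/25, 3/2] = {-8, 24/5} × {1}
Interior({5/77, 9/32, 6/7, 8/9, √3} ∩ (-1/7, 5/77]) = ∅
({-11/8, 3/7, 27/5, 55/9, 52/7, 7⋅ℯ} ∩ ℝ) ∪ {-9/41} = {-11/8, -9/41, 3/7, 27/5, 55/9, 52/7, 7⋅ℯ}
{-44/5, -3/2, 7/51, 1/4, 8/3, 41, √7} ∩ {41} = {41}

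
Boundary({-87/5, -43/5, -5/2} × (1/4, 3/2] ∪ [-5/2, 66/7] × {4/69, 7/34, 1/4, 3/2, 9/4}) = ({-87/5, -43/5, -5/2} × [1/4, 3/2]) ∪ ([-5/2, 66/7] × {4/69, 7/34, 1/4, 3/2, 9/4})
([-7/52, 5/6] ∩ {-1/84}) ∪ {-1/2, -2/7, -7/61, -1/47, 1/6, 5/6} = {-1/2, -2/7, -7/61, -1/47, -1/84, 1/6, 5/6}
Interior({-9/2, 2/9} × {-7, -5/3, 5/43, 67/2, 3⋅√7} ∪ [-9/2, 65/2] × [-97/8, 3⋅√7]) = (-9/2, 65/2) × (-97/8, 3⋅√7)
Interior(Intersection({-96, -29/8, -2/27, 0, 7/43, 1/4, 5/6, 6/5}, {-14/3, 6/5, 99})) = EmptySet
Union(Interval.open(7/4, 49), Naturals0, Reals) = Union(Interval(-oo, oo), Naturals0)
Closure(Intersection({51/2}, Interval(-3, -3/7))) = EmptySet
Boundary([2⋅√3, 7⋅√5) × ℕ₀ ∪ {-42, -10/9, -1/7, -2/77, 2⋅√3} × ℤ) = ({-42, -10/9, -1/7, -2/77, 2⋅√3} × ℤ) ∪ ([2⋅√3, 7⋅√5] × ℕ₀)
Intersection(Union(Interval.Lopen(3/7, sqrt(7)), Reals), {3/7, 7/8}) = {3/7, 7/8}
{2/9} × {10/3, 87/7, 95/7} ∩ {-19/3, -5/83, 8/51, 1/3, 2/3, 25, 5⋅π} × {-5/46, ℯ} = ∅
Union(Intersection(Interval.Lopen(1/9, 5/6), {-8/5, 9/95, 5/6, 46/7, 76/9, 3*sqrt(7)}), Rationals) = Rationals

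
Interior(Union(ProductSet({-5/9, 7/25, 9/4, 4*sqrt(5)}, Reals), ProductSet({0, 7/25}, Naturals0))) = EmptySet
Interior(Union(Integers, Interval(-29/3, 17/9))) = Union(Complement(Integers, Union(Complement(Integers, Interval.open(-29/3, 17/9)), {-29/3, 17/9})), Complement(Interval.open(-29/3, 17/9), Complement(Integers, Interval.open(-29/3, 17/9))), Complement(Range(-9, 2, 1), Complement(Integers, Interval.open(-29/3, 17/9))), Complement(Range(-9, 2, 1), Union(Complement(Integers, Interval.open(-29/3, 17/9)), {-29/3, 17/9})))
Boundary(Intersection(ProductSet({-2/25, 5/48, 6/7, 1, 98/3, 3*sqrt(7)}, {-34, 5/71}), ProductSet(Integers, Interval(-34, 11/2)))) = ProductSet({1}, {-34, 5/71})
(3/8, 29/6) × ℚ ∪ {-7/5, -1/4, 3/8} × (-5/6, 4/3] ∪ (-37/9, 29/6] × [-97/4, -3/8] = ((3/8, 29/6) × ℚ) ∪ ({-7/5, -1/4, 3/8} × (-5/6, 4/3]) ∪ ((-37/9, 29/6] × [-97/4, -3/8])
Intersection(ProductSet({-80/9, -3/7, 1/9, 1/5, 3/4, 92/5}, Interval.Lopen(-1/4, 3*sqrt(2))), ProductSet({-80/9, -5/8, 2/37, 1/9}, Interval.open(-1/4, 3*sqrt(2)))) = ProductSet({-80/9, 1/9}, Interval.open(-1/4, 3*sqrt(2)))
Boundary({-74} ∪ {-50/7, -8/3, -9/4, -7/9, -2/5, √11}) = {-74, -50/7, -8/3, -9/4, -7/9, -2/5, √11}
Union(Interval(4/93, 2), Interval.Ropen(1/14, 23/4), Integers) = Union(Integers, Interval.Ropen(4/93, 23/4))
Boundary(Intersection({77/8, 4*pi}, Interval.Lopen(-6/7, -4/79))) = EmptySet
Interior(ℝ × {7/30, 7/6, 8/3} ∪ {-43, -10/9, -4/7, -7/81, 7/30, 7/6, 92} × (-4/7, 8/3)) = ∅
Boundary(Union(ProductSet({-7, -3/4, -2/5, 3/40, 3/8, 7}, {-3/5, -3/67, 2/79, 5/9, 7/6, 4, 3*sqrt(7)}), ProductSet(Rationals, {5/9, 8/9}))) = Union(ProductSet({-7, -3/4, -2/5, 3/40, 3/8, 7}, {-3/5, -3/67, 2/79, 5/9, 7/6, 4, 3*sqrt(7)}), ProductSet(Reals, {5/9, 8/9}))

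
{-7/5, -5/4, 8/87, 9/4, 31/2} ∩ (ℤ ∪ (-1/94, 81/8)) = {8/87, 9/4}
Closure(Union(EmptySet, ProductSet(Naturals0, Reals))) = ProductSet(Naturals0, Reals)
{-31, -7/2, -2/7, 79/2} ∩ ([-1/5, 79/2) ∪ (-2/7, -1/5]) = ∅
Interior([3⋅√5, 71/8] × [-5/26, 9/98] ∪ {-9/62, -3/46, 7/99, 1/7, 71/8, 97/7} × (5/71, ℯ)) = (3⋅√5, 71/8) × (-5/26, 9/98)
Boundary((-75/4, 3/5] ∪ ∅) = {-75/4, 3/5}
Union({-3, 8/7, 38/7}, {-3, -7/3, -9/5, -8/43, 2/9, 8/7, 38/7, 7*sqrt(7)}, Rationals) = Union({7*sqrt(7)}, Rationals)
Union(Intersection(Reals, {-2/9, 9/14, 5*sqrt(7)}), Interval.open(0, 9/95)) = Union({-2/9, 9/14, 5*sqrt(7)}, Interval.open(0, 9/95))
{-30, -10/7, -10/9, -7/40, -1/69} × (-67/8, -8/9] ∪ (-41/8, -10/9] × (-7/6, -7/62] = ((-41/8, -10/9] × (-7/6, -7/62]) ∪ ({-30, -10/7, -10/9, -7/40, -1/69} × (-67/8, -8/9])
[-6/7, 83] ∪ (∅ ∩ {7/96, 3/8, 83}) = [-6/7, 83]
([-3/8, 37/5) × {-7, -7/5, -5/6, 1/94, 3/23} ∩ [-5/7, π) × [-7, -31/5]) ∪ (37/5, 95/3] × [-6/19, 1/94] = ([-3/8, π) × {-7}) ∪ ((37/5, 95/3] × [-6/19, 1/94])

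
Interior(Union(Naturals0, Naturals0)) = EmptySet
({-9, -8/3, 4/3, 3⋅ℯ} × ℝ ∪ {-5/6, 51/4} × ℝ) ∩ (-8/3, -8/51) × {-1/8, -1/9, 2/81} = {-5/6} × {-1/8, -1/9, 2/81}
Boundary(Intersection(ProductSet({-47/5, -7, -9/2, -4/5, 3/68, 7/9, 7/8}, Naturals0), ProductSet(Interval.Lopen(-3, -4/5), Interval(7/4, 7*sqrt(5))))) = ProductSet({-4/5}, Range(2, 16, 1))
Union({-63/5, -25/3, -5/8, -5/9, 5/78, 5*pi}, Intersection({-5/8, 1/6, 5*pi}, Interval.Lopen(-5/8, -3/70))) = {-63/5, -25/3, -5/8, -5/9, 5/78, 5*pi}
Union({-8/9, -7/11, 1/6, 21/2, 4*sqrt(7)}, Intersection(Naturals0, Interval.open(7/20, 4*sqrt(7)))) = Union({-8/9, -7/11, 1/6, 21/2, 4*sqrt(7)}, Range(1, 11, 1))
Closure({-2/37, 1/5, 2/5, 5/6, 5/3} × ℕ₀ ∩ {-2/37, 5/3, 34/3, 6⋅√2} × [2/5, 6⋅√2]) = {-2/37, 5/3} × {1, 2, …, 8}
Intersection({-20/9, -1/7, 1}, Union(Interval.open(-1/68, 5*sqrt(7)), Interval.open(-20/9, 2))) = {-1/7, 1}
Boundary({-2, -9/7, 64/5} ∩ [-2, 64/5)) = {-2, -9/7}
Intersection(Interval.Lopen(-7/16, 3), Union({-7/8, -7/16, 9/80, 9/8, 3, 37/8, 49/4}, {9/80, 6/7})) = {9/80, 6/7, 9/8, 3}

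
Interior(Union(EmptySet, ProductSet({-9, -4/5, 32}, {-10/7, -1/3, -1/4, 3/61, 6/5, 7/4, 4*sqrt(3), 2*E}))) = EmptySet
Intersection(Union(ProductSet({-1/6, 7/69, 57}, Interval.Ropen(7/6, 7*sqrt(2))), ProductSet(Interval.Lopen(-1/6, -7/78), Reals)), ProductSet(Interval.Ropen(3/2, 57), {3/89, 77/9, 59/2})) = EmptySet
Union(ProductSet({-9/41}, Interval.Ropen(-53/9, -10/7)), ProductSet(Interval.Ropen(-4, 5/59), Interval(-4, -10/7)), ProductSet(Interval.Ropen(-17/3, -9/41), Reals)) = Union(ProductSet({-9/41}, Interval.Ropen(-53/9, -10/7)), ProductSet(Interval.Ropen(-17/3, -9/41), Reals), ProductSet(Interval.Ropen(-4, 5/59), Interval(-4, -10/7)))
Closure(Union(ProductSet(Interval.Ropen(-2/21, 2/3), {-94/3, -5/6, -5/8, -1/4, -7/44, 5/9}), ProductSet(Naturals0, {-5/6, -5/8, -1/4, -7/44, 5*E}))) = Union(ProductSet(Interval(-2/21, 2/3), {-94/3, -5/6, -5/8, -1/4, -7/44, 5/9}), ProductSet(Naturals0, {-5/6, -5/8, -1/4, -7/44, 5*E}))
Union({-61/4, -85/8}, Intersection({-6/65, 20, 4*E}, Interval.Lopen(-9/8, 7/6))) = {-61/4, -85/8, -6/65}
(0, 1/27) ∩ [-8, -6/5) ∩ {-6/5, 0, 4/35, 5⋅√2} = ∅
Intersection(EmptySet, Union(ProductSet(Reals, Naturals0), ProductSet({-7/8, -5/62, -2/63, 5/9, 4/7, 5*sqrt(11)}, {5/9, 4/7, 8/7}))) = EmptySet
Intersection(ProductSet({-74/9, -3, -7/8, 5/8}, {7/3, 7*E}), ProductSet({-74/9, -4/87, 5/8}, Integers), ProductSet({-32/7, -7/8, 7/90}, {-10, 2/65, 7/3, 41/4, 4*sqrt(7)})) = EmptySet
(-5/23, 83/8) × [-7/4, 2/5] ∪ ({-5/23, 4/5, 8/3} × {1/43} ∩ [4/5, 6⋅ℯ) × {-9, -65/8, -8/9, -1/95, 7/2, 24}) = (-5/23, 83/8) × [-7/4, 2/5]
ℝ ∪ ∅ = ℝ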